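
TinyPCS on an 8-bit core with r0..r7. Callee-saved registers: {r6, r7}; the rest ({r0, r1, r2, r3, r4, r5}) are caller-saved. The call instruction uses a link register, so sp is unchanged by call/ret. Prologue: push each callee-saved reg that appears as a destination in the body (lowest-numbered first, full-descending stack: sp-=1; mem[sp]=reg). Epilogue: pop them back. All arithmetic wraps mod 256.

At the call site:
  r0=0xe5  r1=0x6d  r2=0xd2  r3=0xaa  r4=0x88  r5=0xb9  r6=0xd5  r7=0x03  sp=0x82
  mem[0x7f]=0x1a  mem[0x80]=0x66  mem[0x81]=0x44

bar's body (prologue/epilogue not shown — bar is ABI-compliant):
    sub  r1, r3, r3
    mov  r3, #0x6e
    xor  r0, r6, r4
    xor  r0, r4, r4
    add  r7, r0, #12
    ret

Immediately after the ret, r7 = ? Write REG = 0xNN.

prologue: push r7 -> mem[0x81]=0x03, sp=0x81
body[0] sub  r1, r3, r3 -> r1=0x00
body[1] mov  r3, #0x6e -> r3=0x6e
body[2] xor  r0, r6, r4 -> r0=0x5d
body[3] xor  r0, r4, r4 -> r0=0x00
body[4] add  r7, r0, #12 -> r7=0x0c
epilogue: pop r7=0x03, sp=0x82
r7 is callee-saved -> restored

REG = 0x03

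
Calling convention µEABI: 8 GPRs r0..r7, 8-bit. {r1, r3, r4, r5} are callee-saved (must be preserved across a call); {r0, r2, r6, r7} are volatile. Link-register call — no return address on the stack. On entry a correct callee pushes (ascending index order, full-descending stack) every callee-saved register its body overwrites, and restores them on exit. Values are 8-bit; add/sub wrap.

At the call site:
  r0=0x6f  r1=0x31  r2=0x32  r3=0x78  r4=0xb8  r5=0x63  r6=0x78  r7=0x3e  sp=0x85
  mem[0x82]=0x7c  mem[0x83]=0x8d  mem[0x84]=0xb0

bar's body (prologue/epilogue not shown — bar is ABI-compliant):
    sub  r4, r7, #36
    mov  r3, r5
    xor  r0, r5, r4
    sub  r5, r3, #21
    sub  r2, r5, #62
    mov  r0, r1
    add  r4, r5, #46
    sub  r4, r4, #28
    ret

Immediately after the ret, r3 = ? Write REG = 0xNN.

prologue: push r3 → mem[0x84]=0x78, sp=0x84
prologue: push r4 → mem[0x83]=0xb8, sp=0x83
prologue: push r5 → mem[0x82]=0x63, sp=0x82
body[0] sub  r4, r7, #36 → r4=0x1a
body[1] mov  r3, r5 → r3=0x63
body[2] xor  r0, r5, r4 → r0=0x79
body[3] sub  r5, r3, #21 → r5=0x4e
body[4] sub  r2, r5, #62 → r2=0x10
body[5] mov  r0, r1 → r0=0x31
body[6] add  r4, r5, #46 → r4=0x7c
body[7] sub  r4, r4, #28 → r4=0x60
epilogue: pop r5=0x63, sp=0x83
epilogue: pop r4=0xb8, sp=0x84
epilogue: pop r3=0x78, sp=0x85
r3 is callee-saved → restored

REG = 0x78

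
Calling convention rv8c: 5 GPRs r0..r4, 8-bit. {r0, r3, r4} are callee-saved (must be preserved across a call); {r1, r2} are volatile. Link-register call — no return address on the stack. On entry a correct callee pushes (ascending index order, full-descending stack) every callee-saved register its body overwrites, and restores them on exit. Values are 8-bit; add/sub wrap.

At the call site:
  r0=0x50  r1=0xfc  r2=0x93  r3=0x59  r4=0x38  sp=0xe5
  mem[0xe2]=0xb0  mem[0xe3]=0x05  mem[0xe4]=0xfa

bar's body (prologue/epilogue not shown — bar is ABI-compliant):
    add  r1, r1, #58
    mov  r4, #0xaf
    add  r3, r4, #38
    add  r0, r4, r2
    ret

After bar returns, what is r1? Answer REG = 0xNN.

REG = 0x36

prologue: push r0 -> mem[0xe4]=0x50, sp=0xe4
prologue: push r3 -> mem[0xe3]=0x59, sp=0xe3
prologue: push r4 -> mem[0xe2]=0x38, sp=0xe2
body[0] add  r1, r1, #58 -> r1=0x36
body[1] mov  r4, #0xaf -> r4=0xaf
body[2] add  r3, r4, #38 -> r3=0xd5
body[3] add  r0, r4, r2 -> r0=0x42
epilogue: pop r4=0x38, sp=0xe3
epilogue: pop r3=0x59, sp=0xe4
epilogue: pop r0=0x50, sp=0xe5
r1 is caller-saved -> body value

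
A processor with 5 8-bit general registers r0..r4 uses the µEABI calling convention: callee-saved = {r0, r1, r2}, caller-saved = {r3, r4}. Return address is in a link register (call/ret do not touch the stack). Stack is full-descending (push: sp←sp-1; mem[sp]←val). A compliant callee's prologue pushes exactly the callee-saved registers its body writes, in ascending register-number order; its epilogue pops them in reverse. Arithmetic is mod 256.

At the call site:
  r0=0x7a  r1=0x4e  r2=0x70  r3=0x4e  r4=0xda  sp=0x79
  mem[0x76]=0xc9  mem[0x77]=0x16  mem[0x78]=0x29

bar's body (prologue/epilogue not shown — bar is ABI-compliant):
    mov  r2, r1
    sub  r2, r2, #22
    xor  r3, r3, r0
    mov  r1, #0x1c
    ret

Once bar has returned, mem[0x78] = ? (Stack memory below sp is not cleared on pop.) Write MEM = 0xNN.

prologue: push r1 → mem[0x78]=0x4e, sp=0x78
prologue: push r2 → mem[0x77]=0x70, sp=0x77
body[0] mov  r2, r1 → r2=0x4e
body[1] sub  r2, r2, #22 → r2=0x38
body[2] xor  r3, r3, r0 → r3=0x34
body[3] mov  r1, #0x1c → r1=0x1c
epilogue: pop r2=0x70, sp=0x78
epilogue: pop r1=0x4e, sp=0x79
prologue pushed ['r1', 'r2'] at ['0x78', '0x77']

MEM = 0x4e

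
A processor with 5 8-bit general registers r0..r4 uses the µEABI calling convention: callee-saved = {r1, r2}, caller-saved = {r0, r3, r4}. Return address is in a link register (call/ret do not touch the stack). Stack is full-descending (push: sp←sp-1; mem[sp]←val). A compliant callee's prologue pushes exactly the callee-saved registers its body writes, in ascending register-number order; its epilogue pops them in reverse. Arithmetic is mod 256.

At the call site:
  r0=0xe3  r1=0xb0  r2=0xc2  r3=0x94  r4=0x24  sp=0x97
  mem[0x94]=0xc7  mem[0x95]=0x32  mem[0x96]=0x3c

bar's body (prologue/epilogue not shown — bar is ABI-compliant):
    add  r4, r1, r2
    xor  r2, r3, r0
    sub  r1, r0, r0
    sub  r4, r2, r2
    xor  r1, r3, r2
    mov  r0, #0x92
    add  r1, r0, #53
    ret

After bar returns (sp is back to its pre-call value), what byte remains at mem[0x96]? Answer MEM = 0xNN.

prologue: push r1 -> mem[0x96]=0xb0, sp=0x96
prologue: push r2 -> mem[0x95]=0xc2, sp=0x95
body[0] add  r4, r1, r2 -> r4=0x72
body[1] xor  r2, r3, r0 -> r2=0x77
body[2] sub  r1, r0, r0 -> r1=0x00
body[3] sub  r4, r2, r2 -> r4=0x00
body[4] xor  r1, r3, r2 -> r1=0xe3
body[5] mov  r0, #0x92 -> r0=0x92
body[6] add  r1, r0, #53 -> r1=0xc7
epilogue: pop r2=0xc2, sp=0x96
epilogue: pop r1=0xb0, sp=0x97
prologue pushed ['r1', 'r2'] at ['0x96', '0x95']

MEM = 0xb0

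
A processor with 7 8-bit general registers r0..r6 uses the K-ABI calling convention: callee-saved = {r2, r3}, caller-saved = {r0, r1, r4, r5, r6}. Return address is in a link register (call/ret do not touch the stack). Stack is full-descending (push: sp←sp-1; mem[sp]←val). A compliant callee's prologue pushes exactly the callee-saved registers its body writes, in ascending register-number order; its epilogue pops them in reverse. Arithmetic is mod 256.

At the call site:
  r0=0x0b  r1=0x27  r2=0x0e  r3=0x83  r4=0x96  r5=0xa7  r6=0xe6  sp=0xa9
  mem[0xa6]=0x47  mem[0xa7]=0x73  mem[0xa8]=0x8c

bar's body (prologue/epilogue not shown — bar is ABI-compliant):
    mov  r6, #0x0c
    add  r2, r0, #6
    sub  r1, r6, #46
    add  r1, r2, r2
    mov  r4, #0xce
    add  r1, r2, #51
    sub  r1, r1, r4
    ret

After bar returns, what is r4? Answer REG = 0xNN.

REG = 0xce

prologue: push r2 → mem[0xa8]=0x0e, sp=0xa8
body[0] mov  r6, #0x0c → r6=0x0c
body[1] add  r2, r0, #6 → r2=0x11
body[2] sub  r1, r6, #46 → r1=0xde
body[3] add  r1, r2, r2 → r1=0x22
body[4] mov  r4, #0xce → r4=0xce
body[5] add  r1, r2, #51 → r1=0x44
body[6] sub  r1, r1, r4 → r1=0x76
epilogue: pop r2=0x0e, sp=0xa9
r4 is caller-saved → body value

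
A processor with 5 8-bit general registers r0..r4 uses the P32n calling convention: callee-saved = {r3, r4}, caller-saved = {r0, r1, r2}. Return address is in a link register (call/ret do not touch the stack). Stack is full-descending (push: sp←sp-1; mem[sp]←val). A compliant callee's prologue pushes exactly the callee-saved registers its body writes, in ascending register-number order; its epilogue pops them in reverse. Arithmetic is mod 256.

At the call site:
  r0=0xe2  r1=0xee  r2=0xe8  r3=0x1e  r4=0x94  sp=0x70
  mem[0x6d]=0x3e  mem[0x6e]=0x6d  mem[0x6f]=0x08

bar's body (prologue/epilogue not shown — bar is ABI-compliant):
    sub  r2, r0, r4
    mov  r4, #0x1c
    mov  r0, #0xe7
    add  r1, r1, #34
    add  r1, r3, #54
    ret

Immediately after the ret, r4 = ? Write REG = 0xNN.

prologue: push r4 -> mem[0x6f]=0x94, sp=0x6f
body[0] sub  r2, r0, r4 -> r2=0x4e
body[1] mov  r4, #0x1c -> r4=0x1c
body[2] mov  r0, #0xe7 -> r0=0xe7
body[3] add  r1, r1, #34 -> r1=0x10
body[4] add  r1, r3, #54 -> r1=0x54
epilogue: pop r4=0x94, sp=0x70
r4 is callee-saved -> restored

REG = 0x94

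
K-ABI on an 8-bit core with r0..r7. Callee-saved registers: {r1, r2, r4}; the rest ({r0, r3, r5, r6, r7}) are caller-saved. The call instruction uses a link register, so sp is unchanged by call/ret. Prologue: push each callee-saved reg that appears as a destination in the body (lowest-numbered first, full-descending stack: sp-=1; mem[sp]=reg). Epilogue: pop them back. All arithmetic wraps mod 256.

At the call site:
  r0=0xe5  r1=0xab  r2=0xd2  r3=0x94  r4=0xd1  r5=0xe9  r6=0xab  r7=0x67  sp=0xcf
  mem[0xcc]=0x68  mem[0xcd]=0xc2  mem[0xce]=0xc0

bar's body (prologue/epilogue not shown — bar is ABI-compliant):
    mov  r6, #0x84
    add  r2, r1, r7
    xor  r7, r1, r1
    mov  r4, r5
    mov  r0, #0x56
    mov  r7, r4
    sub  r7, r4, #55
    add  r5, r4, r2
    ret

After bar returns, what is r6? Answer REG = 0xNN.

prologue: push r2 → mem[0xce]=0xd2, sp=0xce
prologue: push r4 → mem[0xcd]=0xd1, sp=0xcd
body[0] mov  r6, #0x84 → r6=0x84
body[1] add  r2, r1, r7 → r2=0x12
body[2] xor  r7, r1, r1 → r7=0x00
body[3] mov  r4, r5 → r4=0xe9
body[4] mov  r0, #0x56 → r0=0x56
body[5] mov  r7, r4 → r7=0xe9
body[6] sub  r7, r4, #55 → r7=0xb2
body[7] add  r5, r4, r2 → r5=0xfb
epilogue: pop r4=0xd1, sp=0xce
epilogue: pop r2=0xd2, sp=0xcf
r6 is caller-saved → body value

REG = 0x84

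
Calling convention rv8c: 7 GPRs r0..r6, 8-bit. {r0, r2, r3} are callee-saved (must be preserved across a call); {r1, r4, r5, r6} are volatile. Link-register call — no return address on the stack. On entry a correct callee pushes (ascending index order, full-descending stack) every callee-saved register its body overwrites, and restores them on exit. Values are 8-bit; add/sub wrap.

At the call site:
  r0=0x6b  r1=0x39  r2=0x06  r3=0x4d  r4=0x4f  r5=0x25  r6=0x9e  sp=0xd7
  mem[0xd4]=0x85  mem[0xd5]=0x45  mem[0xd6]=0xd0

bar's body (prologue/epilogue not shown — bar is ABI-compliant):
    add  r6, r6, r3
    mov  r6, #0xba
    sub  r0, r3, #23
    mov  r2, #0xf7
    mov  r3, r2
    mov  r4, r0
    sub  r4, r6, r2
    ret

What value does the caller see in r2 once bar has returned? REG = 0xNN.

prologue: push r0 → mem[0xd6]=0x6b, sp=0xd6
prologue: push r2 → mem[0xd5]=0x06, sp=0xd5
prologue: push r3 → mem[0xd4]=0x4d, sp=0xd4
body[0] add  r6, r6, r3 → r6=0xeb
body[1] mov  r6, #0xba → r6=0xba
body[2] sub  r0, r3, #23 → r0=0x36
body[3] mov  r2, #0xf7 → r2=0xf7
body[4] mov  r3, r2 → r3=0xf7
body[5] mov  r4, r0 → r4=0x36
body[6] sub  r4, r6, r2 → r4=0xc3
epilogue: pop r3=0x4d, sp=0xd5
epilogue: pop r2=0x06, sp=0xd6
epilogue: pop r0=0x6b, sp=0xd7
r2 is callee-saved → restored

REG = 0x06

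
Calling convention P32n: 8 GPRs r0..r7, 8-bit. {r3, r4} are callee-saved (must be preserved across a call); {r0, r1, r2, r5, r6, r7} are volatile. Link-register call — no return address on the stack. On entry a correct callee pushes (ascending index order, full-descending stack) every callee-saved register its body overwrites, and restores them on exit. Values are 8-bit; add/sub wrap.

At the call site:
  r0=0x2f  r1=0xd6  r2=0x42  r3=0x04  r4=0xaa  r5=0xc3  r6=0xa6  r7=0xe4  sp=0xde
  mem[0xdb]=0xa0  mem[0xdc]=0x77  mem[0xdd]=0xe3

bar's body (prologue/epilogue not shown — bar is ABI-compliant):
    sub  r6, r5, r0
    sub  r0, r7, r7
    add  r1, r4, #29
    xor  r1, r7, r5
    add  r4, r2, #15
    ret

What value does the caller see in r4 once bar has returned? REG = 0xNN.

REG = 0xaa

prologue: push r4 → mem[0xdd]=0xaa, sp=0xdd
body[0] sub  r6, r5, r0 → r6=0x94
body[1] sub  r0, r7, r7 → r0=0x00
body[2] add  r1, r4, #29 → r1=0xc7
body[3] xor  r1, r7, r5 → r1=0x27
body[4] add  r4, r2, #15 → r4=0x51
epilogue: pop r4=0xaa, sp=0xde
r4 is callee-saved → restored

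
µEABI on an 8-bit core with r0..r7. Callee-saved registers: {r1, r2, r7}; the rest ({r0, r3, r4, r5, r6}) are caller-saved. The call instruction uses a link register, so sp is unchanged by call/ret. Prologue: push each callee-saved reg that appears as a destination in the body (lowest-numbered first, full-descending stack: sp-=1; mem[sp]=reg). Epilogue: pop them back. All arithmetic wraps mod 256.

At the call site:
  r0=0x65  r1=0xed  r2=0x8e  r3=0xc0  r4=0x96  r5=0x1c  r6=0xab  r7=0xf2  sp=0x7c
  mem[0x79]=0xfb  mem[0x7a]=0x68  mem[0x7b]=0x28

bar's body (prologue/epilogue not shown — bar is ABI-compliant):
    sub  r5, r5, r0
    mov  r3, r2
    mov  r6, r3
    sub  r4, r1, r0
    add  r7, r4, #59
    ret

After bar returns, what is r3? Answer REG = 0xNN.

REG = 0x8e

prologue: push r7 → mem[0x7b]=0xf2, sp=0x7b
body[0] sub  r5, r5, r0 → r5=0xb7
body[1] mov  r3, r2 → r3=0x8e
body[2] mov  r6, r3 → r6=0x8e
body[3] sub  r4, r1, r0 → r4=0x88
body[4] add  r7, r4, #59 → r7=0xc3
epilogue: pop r7=0xf2, sp=0x7c
r3 is caller-saved → body value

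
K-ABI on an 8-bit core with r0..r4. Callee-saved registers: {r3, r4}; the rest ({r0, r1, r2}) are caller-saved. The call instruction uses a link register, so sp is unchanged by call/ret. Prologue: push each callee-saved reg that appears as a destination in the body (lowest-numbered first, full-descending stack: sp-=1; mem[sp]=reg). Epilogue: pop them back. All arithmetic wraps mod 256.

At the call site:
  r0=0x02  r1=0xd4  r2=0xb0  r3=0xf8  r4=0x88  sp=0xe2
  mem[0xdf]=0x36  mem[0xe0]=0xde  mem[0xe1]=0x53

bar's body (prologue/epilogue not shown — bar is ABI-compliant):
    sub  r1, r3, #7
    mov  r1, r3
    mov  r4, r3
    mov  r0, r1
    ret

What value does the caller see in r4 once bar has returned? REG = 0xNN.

REG = 0x88

prologue: push r4 -> mem[0xe1]=0x88, sp=0xe1
body[0] sub  r1, r3, #7 -> r1=0xf1
body[1] mov  r1, r3 -> r1=0xf8
body[2] mov  r4, r3 -> r4=0xf8
body[3] mov  r0, r1 -> r0=0xf8
epilogue: pop r4=0x88, sp=0xe2
r4 is callee-saved -> restored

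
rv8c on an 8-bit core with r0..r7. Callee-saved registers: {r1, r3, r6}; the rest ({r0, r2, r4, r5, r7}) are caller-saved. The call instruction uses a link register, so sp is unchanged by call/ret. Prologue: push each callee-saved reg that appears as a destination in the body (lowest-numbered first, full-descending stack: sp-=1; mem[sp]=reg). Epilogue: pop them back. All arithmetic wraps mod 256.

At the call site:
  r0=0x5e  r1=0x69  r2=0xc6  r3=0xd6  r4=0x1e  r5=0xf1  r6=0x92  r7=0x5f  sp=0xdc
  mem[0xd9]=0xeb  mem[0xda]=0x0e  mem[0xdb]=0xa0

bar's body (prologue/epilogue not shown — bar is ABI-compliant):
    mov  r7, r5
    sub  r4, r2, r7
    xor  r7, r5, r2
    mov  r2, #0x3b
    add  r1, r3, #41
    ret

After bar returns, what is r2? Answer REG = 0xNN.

REG = 0x3b

prologue: push r1 → mem[0xdb]=0x69, sp=0xdb
body[0] mov  r7, r5 → r7=0xf1
body[1] sub  r4, r2, r7 → r4=0xd5
body[2] xor  r7, r5, r2 → r7=0x37
body[3] mov  r2, #0x3b → r2=0x3b
body[4] add  r1, r3, #41 → r1=0xff
epilogue: pop r1=0x69, sp=0xdc
r2 is caller-saved → body value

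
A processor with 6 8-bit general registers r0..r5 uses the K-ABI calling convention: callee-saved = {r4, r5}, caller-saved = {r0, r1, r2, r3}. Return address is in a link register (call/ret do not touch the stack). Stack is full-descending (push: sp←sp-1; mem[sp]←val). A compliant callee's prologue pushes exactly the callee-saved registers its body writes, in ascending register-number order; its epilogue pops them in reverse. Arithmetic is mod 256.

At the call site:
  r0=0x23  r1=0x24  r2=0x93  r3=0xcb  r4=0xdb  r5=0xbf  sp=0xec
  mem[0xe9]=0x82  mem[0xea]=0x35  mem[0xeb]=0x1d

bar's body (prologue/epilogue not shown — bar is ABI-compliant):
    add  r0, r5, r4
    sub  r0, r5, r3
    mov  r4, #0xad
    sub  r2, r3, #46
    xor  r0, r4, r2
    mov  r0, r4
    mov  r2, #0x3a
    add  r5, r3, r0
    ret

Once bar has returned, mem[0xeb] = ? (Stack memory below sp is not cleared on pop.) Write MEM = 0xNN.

MEM = 0xdb

prologue: push r4 -> mem[0xeb]=0xdb, sp=0xeb
prologue: push r5 -> mem[0xea]=0xbf, sp=0xea
body[0] add  r0, r5, r4 -> r0=0x9a
body[1] sub  r0, r5, r3 -> r0=0xf4
body[2] mov  r4, #0xad -> r4=0xad
body[3] sub  r2, r3, #46 -> r2=0x9d
body[4] xor  r0, r4, r2 -> r0=0x30
body[5] mov  r0, r4 -> r0=0xad
body[6] mov  r2, #0x3a -> r2=0x3a
body[7] add  r5, r3, r0 -> r5=0x78
epilogue: pop r5=0xbf, sp=0xeb
epilogue: pop r4=0xdb, sp=0xec
prologue pushed ['r4', 'r5'] at ['0xeb', '0xea']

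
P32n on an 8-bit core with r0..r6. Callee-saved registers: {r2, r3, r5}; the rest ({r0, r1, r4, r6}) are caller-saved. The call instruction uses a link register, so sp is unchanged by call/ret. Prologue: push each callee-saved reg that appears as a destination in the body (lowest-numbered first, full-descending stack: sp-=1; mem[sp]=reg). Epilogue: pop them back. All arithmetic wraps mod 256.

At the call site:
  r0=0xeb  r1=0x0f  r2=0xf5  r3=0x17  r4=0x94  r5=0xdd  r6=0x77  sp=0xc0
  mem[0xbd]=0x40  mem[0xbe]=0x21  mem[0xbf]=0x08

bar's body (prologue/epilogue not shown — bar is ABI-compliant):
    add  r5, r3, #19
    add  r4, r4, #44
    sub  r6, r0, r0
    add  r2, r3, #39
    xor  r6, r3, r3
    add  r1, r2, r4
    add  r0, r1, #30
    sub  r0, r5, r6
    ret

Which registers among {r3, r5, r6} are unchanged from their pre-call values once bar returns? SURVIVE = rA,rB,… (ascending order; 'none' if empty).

prologue: push r2 → mem[0xbf]=0xf5, sp=0xbf
prologue: push r5 → mem[0xbe]=0xdd, sp=0xbe
body[0] add  r5, r3, #19 → r5=0x2a
body[1] add  r4, r4, #44 → r4=0xc0
body[2] sub  r6, r0, r0 → r6=0x00
body[3] add  r2, r3, #39 → r2=0x3e
body[4] xor  r6, r3, r3 → r6=0x00
body[5] add  r1, r2, r4 → r1=0xfe
body[6] add  r0, r1, #30 → r0=0x1c
body[7] sub  r0, r5, r6 → r0=0x2a
epilogue: pop r5=0xdd, sp=0xbf
epilogue: pop r2=0xf5, sp=0xc0
r3: callee-saved, written=False
r5: callee-saved, written=True
r6: caller-saved, written=True

SURVIVE = r3,r5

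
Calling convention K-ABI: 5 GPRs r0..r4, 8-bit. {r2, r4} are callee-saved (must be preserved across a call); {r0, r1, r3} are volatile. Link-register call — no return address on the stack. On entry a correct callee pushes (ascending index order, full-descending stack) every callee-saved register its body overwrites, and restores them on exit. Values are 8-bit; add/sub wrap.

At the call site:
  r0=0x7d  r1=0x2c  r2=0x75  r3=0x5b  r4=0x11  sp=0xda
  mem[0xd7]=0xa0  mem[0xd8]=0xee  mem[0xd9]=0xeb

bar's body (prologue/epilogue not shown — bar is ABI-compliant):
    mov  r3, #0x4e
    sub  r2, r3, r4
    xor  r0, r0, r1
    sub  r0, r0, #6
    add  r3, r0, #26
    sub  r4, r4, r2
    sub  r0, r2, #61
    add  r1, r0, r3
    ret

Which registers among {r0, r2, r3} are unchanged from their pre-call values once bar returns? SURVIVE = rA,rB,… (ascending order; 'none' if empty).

prologue: push r2 → mem[0xd9]=0x75, sp=0xd9
prologue: push r4 → mem[0xd8]=0x11, sp=0xd8
body[0] mov  r3, #0x4e → r3=0x4e
body[1] sub  r2, r3, r4 → r2=0x3d
body[2] xor  r0, r0, r1 → r0=0x51
body[3] sub  r0, r0, #6 → r0=0x4b
body[4] add  r3, r0, #26 → r3=0x65
body[5] sub  r4, r4, r2 → r4=0xd4
body[6] sub  r0, r2, #61 → r0=0x00
body[7] add  r1, r0, r3 → r1=0x65
epilogue: pop r4=0x11, sp=0xd9
epilogue: pop r2=0x75, sp=0xda
r0: caller-saved, written=True
r2: callee-saved, written=True
r3: caller-saved, written=True

SURVIVE = r2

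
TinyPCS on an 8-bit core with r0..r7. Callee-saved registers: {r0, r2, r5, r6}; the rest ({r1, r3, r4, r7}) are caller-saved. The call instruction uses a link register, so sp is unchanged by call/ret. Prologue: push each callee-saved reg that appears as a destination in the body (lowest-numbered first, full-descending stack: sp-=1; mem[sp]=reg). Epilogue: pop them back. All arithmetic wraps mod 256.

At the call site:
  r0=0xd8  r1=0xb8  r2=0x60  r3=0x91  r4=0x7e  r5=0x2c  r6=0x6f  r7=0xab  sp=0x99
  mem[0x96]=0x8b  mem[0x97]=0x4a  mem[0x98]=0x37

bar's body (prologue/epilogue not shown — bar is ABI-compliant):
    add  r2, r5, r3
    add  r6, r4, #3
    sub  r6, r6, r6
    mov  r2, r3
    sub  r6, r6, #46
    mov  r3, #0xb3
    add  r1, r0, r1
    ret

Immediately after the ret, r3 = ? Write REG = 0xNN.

REG = 0xb3

prologue: push r2 -> mem[0x98]=0x60, sp=0x98
prologue: push r6 -> mem[0x97]=0x6f, sp=0x97
body[0] add  r2, r5, r3 -> r2=0xbd
body[1] add  r6, r4, #3 -> r6=0x81
body[2] sub  r6, r6, r6 -> r6=0x00
body[3] mov  r2, r3 -> r2=0x91
body[4] sub  r6, r6, #46 -> r6=0xd2
body[5] mov  r3, #0xb3 -> r3=0xb3
body[6] add  r1, r0, r1 -> r1=0x90
epilogue: pop r6=0x6f, sp=0x98
epilogue: pop r2=0x60, sp=0x99
r3 is caller-saved -> body value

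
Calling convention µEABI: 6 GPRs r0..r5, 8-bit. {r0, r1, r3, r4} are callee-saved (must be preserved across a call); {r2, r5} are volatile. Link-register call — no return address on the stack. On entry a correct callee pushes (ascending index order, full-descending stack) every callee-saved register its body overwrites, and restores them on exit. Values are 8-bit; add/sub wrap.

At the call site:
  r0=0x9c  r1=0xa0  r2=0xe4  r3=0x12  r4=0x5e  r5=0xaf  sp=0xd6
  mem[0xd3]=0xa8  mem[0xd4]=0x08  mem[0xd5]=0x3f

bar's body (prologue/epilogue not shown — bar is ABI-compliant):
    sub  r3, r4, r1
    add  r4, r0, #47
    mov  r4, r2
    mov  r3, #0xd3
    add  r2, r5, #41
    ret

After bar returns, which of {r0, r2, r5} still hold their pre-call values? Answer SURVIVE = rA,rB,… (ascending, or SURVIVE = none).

SURVIVE = r0,r5

prologue: push r3 -> mem[0xd5]=0x12, sp=0xd5
prologue: push r4 -> mem[0xd4]=0x5e, sp=0xd4
body[0] sub  r3, r4, r1 -> r3=0xbe
body[1] add  r4, r0, #47 -> r4=0xcb
body[2] mov  r4, r2 -> r4=0xe4
body[3] mov  r3, #0xd3 -> r3=0xd3
body[4] add  r2, r5, #41 -> r2=0xd8
epilogue: pop r4=0x5e, sp=0xd5
epilogue: pop r3=0x12, sp=0xd6
r0: callee-saved, written=False
r2: caller-saved, written=True
r5: caller-saved, written=False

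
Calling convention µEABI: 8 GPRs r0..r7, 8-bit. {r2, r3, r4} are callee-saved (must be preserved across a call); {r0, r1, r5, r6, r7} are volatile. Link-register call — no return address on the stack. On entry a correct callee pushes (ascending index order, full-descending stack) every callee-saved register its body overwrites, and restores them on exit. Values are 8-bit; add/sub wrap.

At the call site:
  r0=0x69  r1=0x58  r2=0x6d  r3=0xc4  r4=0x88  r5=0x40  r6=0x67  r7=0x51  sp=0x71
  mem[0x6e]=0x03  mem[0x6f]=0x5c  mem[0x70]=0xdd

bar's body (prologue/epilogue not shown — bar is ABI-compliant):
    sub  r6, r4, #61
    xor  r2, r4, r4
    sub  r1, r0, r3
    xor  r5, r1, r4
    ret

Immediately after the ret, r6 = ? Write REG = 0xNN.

prologue: push r2 → mem[0x70]=0x6d, sp=0x70
body[0] sub  r6, r4, #61 → r6=0x4b
body[1] xor  r2, r4, r4 → r2=0x00
body[2] sub  r1, r0, r3 → r1=0xa5
body[3] xor  r5, r1, r4 → r5=0x2d
epilogue: pop r2=0x6d, sp=0x71
r6 is caller-saved → body value

REG = 0x4b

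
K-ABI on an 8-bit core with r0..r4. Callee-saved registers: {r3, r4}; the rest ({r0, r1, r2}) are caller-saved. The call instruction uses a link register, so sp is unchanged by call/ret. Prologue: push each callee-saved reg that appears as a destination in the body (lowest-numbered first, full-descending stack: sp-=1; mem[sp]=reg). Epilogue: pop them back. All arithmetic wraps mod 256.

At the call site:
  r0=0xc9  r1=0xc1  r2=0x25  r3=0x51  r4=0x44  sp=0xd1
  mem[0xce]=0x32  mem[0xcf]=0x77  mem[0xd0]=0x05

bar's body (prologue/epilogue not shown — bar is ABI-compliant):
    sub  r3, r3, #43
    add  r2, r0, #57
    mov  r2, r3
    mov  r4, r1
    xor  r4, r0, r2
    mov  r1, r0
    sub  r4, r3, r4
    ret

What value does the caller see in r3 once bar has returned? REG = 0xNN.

prologue: push r3 -> mem[0xd0]=0x51, sp=0xd0
prologue: push r4 -> mem[0xcf]=0x44, sp=0xcf
body[0] sub  r3, r3, #43 -> r3=0x26
body[1] add  r2, r0, #57 -> r2=0x02
body[2] mov  r2, r3 -> r2=0x26
body[3] mov  r4, r1 -> r4=0xc1
body[4] xor  r4, r0, r2 -> r4=0xef
body[5] mov  r1, r0 -> r1=0xc9
body[6] sub  r4, r3, r4 -> r4=0x37
epilogue: pop r4=0x44, sp=0xd0
epilogue: pop r3=0x51, sp=0xd1
r3 is callee-saved -> restored

REG = 0x51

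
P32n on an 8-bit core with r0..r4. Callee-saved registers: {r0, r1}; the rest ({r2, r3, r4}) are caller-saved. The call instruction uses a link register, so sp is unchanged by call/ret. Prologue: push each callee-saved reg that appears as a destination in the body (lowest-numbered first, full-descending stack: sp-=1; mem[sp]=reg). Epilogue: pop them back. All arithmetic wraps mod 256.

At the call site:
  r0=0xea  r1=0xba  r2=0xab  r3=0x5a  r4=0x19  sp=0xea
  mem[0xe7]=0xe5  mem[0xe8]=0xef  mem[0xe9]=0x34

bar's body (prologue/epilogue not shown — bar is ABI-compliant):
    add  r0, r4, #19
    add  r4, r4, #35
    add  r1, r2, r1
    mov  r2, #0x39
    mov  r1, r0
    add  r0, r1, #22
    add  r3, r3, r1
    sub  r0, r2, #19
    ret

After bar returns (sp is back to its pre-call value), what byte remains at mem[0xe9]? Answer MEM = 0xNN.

prologue: push r0 → mem[0xe9]=0xea, sp=0xe9
prologue: push r1 → mem[0xe8]=0xba, sp=0xe8
body[0] add  r0, r4, #19 → r0=0x2c
body[1] add  r4, r4, #35 → r4=0x3c
body[2] add  r1, r2, r1 → r1=0x65
body[3] mov  r2, #0x39 → r2=0x39
body[4] mov  r1, r0 → r1=0x2c
body[5] add  r0, r1, #22 → r0=0x42
body[6] add  r3, r3, r1 → r3=0x86
body[7] sub  r0, r2, #19 → r0=0x26
epilogue: pop r1=0xba, sp=0xe9
epilogue: pop r0=0xea, sp=0xea
prologue pushed ['r0', 'r1'] at ['0xe9', '0xe8']

MEM = 0xea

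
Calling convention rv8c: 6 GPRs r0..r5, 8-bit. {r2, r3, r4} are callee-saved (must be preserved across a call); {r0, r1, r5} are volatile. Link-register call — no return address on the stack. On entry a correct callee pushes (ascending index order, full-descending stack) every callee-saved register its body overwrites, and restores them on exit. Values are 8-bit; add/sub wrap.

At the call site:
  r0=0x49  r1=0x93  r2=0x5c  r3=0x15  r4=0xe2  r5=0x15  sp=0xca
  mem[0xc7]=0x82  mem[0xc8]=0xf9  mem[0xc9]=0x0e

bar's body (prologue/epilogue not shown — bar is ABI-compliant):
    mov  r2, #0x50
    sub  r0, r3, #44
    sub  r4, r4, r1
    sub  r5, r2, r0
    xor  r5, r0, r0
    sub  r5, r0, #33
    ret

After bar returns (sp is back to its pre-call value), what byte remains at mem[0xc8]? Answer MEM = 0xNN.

MEM = 0xe2

prologue: push r2 → mem[0xc9]=0x5c, sp=0xc9
prologue: push r4 → mem[0xc8]=0xe2, sp=0xc8
body[0] mov  r2, #0x50 → r2=0x50
body[1] sub  r0, r3, #44 → r0=0xe9
body[2] sub  r4, r4, r1 → r4=0x4f
body[3] sub  r5, r2, r0 → r5=0x67
body[4] xor  r5, r0, r0 → r5=0x00
body[5] sub  r5, r0, #33 → r5=0xc8
epilogue: pop r4=0xe2, sp=0xc9
epilogue: pop r2=0x5c, sp=0xca
prologue pushed ['r2', 'r4'] at ['0xc9', '0xc8']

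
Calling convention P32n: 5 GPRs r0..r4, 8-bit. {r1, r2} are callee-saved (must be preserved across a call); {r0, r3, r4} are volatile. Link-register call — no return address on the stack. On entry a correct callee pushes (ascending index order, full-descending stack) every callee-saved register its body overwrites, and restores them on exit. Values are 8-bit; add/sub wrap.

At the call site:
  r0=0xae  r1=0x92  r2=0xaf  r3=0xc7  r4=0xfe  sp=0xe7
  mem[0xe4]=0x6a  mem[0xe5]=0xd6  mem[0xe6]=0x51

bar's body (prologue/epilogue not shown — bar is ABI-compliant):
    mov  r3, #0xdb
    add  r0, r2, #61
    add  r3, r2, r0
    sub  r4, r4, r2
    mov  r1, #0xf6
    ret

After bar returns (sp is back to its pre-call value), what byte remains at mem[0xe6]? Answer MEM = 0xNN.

prologue: push r1 -> mem[0xe6]=0x92, sp=0xe6
body[0] mov  r3, #0xdb -> r3=0xdb
body[1] add  r0, r2, #61 -> r0=0xec
body[2] add  r3, r2, r0 -> r3=0x9b
body[3] sub  r4, r4, r2 -> r4=0x4f
body[4] mov  r1, #0xf6 -> r1=0xf6
epilogue: pop r1=0x92, sp=0xe7
prologue pushed ['r1'] at ['0xe6']

MEM = 0x92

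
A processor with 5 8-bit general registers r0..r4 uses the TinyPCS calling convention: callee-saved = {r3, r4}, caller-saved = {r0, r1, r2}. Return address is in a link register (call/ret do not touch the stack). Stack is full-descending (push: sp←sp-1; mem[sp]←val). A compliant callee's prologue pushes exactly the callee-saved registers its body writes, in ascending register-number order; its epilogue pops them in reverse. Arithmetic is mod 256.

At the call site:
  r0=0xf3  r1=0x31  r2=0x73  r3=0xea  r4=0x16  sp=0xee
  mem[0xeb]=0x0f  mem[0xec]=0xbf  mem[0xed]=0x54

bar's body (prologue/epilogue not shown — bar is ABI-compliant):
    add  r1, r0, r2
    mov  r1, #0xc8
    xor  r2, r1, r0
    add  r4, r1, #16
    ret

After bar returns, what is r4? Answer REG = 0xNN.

prologue: push r4 → mem[0xed]=0x16, sp=0xed
body[0] add  r1, r0, r2 → r1=0x66
body[1] mov  r1, #0xc8 → r1=0xc8
body[2] xor  r2, r1, r0 → r2=0x3b
body[3] add  r4, r1, #16 → r4=0xd8
epilogue: pop r4=0x16, sp=0xee
r4 is callee-saved → restored

REG = 0x16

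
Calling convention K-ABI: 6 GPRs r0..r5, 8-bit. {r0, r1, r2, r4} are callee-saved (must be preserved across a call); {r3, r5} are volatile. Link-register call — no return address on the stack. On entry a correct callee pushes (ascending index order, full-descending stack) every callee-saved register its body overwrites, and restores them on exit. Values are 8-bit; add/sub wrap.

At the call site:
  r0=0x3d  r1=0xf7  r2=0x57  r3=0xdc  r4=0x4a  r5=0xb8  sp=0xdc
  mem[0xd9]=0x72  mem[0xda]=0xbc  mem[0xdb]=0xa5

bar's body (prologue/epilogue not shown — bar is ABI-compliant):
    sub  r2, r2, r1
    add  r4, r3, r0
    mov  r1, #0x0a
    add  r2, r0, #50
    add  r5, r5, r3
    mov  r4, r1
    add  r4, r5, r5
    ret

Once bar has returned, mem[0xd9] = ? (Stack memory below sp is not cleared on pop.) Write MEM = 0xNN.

prologue: push r1 → mem[0xdb]=0xf7, sp=0xdb
prologue: push r2 → mem[0xda]=0x57, sp=0xda
prologue: push r4 → mem[0xd9]=0x4a, sp=0xd9
body[0] sub  r2, r2, r1 → r2=0x60
body[1] add  r4, r3, r0 → r4=0x19
body[2] mov  r1, #0x0a → r1=0x0a
body[3] add  r2, r0, #50 → r2=0x6f
body[4] add  r5, r5, r3 → r5=0x94
body[5] mov  r4, r1 → r4=0x0a
body[6] add  r4, r5, r5 → r4=0x28
epilogue: pop r4=0x4a, sp=0xda
epilogue: pop r2=0x57, sp=0xdb
epilogue: pop r1=0xf7, sp=0xdc
prologue pushed ['r1', 'r2', 'r4'] at ['0xdb', '0xda', '0xd9']

MEM = 0x4a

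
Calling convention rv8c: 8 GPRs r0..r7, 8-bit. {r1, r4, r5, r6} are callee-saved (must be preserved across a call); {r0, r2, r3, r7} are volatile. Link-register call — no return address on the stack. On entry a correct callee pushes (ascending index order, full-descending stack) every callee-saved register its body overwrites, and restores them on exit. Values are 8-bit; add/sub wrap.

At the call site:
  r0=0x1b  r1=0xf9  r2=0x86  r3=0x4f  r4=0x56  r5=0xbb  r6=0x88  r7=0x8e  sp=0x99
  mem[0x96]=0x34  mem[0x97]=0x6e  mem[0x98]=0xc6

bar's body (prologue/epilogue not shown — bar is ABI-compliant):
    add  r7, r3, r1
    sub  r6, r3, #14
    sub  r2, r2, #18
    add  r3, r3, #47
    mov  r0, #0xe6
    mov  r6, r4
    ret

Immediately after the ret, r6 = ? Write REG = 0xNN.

prologue: push r6 → mem[0x98]=0x88, sp=0x98
body[0] add  r7, r3, r1 → r7=0x48
body[1] sub  r6, r3, #14 → r6=0x41
body[2] sub  r2, r2, #18 → r2=0x74
body[3] add  r3, r3, #47 → r3=0x7e
body[4] mov  r0, #0xe6 → r0=0xe6
body[5] mov  r6, r4 → r6=0x56
epilogue: pop r6=0x88, sp=0x99
r6 is callee-saved → restored

REG = 0x88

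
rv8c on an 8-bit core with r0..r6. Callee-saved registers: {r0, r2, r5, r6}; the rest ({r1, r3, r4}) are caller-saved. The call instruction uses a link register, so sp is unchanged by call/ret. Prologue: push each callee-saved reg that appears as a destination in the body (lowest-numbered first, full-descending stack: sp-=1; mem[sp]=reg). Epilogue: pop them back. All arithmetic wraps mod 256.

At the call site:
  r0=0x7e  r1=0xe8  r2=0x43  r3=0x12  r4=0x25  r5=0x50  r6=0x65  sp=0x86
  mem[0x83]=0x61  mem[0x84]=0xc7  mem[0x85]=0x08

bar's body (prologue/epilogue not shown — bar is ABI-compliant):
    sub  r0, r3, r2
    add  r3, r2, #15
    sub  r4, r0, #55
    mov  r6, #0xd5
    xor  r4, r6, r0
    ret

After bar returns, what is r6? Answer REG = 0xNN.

REG = 0x65

prologue: push r0 → mem[0x85]=0x7e, sp=0x85
prologue: push r6 → mem[0x84]=0x65, sp=0x84
body[0] sub  r0, r3, r2 → r0=0xcf
body[1] add  r3, r2, #15 → r3=0x52
body[2] sub  r4, r0, #55 → r4=0x98
body[3] mov  r6, #0xd5 → r6=0xd5
body[4] xor  r4, r6, r0 → r4=0x1a
epilogue: pop r6=0x65, sp=0x85
epilogue: pop r0=0x7e, sp=0x86
r6 is callee-saved → restored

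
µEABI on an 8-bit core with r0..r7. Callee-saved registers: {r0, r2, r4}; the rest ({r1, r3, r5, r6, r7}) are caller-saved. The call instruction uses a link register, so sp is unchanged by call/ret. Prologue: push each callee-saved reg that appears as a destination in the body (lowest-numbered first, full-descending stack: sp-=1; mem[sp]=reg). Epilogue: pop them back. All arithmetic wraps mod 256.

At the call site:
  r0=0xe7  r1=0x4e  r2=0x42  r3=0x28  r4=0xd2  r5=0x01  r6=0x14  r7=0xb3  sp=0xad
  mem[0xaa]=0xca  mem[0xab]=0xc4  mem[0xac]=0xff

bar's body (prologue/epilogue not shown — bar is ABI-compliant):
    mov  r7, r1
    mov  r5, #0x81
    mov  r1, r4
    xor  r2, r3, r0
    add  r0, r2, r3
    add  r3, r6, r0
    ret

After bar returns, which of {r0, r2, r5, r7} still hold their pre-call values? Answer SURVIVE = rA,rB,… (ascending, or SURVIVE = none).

SURVIVE = r0,r2

prologue: push r0 -> mem[0xac]=0xe7, sp=0xac
prologue: push r2 -> mem[0xab]=0x42, sp=0xab
body[0] mov  r7, r1 -> r7=0x4e
body[1] mov  r5, #0x81 -> r5=0x81
body[2] mov  r1, r4 -> r1=0xd2
body[3] xor  r2, r3, r0 -> r2=0xcf
body[4] add  r0, r2, r3 -> r0=0xf7
body[5] add  r3, r6, r0 -> r3=0x0b
epilogue: pop r2=0x42, sp=0xac
epilogue: pop r0=0xe7, sp=0xad
r0: callee-saved, written=True
r2: callee-saved, written=True
r5: caller-saved, written=True
r7: caller-saved, written=True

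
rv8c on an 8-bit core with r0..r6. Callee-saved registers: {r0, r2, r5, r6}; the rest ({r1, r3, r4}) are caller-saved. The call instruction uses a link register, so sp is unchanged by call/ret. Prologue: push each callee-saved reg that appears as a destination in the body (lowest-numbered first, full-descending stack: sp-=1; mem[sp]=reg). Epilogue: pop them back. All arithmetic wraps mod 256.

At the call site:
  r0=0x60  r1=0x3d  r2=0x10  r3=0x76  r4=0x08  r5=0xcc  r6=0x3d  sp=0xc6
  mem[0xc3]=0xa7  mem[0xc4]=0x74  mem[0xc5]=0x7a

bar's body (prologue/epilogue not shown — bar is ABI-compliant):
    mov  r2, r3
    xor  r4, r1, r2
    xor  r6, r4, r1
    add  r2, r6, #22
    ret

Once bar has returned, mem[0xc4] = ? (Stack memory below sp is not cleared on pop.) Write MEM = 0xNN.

MEM = 0x3d

prologue: push r2 → mem[0xc5]=0x10, sp=0xc5
prologue: push r6 → mem[0xc4]=0x3d, sp=0xc4
body[0] mov  r2, r3 → r2=0x76
body[1] xor  r4, r1, r2 → r4=0x4b
body[2] xor  r6, r4, r1 → r6=0x76
body[3] add  r2, r6, #22 → r2=0x8c
epilogue: pop r6=0x3d, sp=0xc5
epilogue: pop r2=0x10, sp=0xc6
prologue pushed ['r2', 'r6'] at ['0xc5', '0xc4']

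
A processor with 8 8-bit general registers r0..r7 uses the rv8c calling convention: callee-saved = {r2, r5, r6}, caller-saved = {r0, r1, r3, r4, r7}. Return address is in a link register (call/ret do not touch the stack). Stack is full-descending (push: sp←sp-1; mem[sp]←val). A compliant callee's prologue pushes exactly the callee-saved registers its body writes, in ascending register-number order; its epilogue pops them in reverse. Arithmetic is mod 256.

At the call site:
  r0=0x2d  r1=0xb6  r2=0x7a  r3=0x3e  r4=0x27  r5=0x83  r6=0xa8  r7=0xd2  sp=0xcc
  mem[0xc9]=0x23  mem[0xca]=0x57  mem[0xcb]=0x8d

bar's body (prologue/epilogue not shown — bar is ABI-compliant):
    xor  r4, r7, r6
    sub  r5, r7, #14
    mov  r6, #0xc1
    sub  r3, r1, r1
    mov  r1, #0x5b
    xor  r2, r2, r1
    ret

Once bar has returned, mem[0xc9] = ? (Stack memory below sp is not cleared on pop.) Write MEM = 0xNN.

MEM = 0xa8

prologue: push r2 → mem[0xcb]=0x7a, sp=0xcb
prologue: push r5 → mem[0xca]=0x83, sp=0xca
prologue: push r6 → mem[0xc9]=0xa8, sp=0xc9
body[0] xor  r4, r7, r6 → r4=0x7a
body[1] sub  r5, r7, #14 → r5=0xc4
body[2] mov  r6, #0xc1 → r6=0xc1
body[3] sub  r3, r1, r1 → r3=0x00
body[4] mov  r1, #0x5b → r1=0x5b
body[5] xor  r2, r2, r1 → r2=0x21
epilogue: pop r6=0xa8, sp=0xca
epilogue: pop r5=0x83, sp=0xcb
epilogue: pop r2=0x7a, sp=0xcc
prologue pushed ['r2', 'r5', 'r6'] at ['0xcb', '0xca', '0xc9']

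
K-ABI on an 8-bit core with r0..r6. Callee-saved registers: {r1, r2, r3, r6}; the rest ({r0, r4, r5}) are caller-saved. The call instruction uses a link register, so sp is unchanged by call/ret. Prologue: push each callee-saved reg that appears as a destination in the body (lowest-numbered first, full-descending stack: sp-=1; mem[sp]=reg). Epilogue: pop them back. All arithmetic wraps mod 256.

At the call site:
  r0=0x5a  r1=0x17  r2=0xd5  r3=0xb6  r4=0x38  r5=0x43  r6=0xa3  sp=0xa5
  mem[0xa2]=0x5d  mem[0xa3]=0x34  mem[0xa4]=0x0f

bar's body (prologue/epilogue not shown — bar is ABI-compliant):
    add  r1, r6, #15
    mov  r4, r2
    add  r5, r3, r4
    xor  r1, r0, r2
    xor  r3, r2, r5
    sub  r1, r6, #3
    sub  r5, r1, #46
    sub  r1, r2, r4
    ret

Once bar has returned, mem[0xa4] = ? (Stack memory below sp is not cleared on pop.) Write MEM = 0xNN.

MEM = 0x17

prologue: push r1 → mem[0xa4]=0x17, sp=0xa4
prologue: push r3 → mem[0xa3]=0xb6, sp=0xa3
body[0] add  r1, r6, #15 → r1=0xb2
body[1] mov  r4, r2 → r4=0xd5
body[2] add  r5, r3, r4 → r5=0x8b
body[3] xor  r1, r0, r2 → r1=0x8f
body[4] xor  r3, r2, r5 → r3=0x5e
body[5] sub  r1, r6, #3 → r1=0xa0
body[6] sub  r5, r1, #46 → r5=0x72
body[7] sub  r1, r2, r4 → r1=0x00
epilogue: pop r3=0xb6, sp=0xa4
epilogue: pop r1=0x17, sp=0xa5
prologue pushed ['r1', 'r3'] at ['0xa4', '0xa3']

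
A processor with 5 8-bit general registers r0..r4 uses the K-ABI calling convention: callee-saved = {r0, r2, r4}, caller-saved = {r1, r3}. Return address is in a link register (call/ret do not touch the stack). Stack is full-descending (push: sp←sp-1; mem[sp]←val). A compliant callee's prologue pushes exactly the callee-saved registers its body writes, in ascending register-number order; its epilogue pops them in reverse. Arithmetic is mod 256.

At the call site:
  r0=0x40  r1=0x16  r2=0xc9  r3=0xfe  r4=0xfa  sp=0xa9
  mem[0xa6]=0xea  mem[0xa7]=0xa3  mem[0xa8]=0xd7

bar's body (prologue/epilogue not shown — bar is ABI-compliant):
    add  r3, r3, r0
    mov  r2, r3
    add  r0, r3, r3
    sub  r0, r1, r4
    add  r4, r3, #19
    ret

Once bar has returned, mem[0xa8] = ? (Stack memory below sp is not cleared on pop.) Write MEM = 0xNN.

prologue: push r0 -> mem[0xa8]=0x40, sp=0xa8
prologue: push r2 -> mem[0xa7]=0xc9, sp=0xa7
prologue: push r4 -> mem[0xa6]=0xfa, sp=0xa6
body[0] add  r3, r3, r0 -> r3=0x3e
body[1] mov  r2, r3 -> r2=0x3e
body[2] add  r0, r3, r3 -> r0=0x7c
body[3] sub  r0, r1, r4 -> r0=0x1c
body[4] add  r4, r3, #19 -> r4=0x51
epilogue: pop r4=0xfa, sp=0xa7
epilogue: pop r2=0xc9, sp=0xa8
epilogue: pop r0=0x40, sp=0xa9
prologue pushed ['r0', 'r2', 'r4'] at ['0xa8', '0xa7', '0xa6']

MEM = 0x40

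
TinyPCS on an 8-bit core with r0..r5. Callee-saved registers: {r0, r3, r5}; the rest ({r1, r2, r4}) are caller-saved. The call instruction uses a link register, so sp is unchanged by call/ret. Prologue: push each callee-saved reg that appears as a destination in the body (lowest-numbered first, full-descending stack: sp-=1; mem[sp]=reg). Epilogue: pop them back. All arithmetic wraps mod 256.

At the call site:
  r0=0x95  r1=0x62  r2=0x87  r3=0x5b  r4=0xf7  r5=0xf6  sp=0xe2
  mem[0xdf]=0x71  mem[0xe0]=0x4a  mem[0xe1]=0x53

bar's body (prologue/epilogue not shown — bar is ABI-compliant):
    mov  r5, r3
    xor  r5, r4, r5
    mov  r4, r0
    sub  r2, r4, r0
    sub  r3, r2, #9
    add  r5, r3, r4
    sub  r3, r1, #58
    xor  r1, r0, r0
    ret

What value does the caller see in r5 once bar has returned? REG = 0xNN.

REG = 0xf6

prologue: push r3 -> mem[0xe1]=0x5b, sp=0xe1
prologue: push r5 -> mem[0xe0]=0xf6, sp=0xe0
body[0] mov  r5, r3 -> r5=0x5b
body[1] xor  r5, r4, r5 -> r5=0xac
body[2] mov  r4, r0 -> r4=0x95
body[3] sub  r2, r4, r0 -> r2=0x00
body[4] sub  r3, r2, #9 -> r3=0xf7
body[5] add  r5, r3, r4 -> r5=0x8c
body[6] sub  r3, r1, #58 -> r3=0x28
body[7] xor  r1, r0, r0 -> r1=0x00
epilogue: pop r5=0xf6, sp=0xe1
epilogue: pop r3=0x5b, sp=0xe2
r5 is callee-saved -> restored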